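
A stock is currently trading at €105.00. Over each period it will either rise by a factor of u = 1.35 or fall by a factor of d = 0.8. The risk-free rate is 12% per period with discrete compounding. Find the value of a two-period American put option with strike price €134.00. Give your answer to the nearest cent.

€29.00

Risk-neutral probability p = (1 + 0.12 − 0.8)/(1.35 − 0.8) = 0.3200/0.5500 = 0.5818
Terminal stock prices: S_uu = 191.4, S_ud = 113.4, S_dd = 67.2
Terminal payoffs (K − S): max(-57.36, 0) = 0, max(20.6, 0) = 20.6, max(66.8, 0) = 66.8
Node u (S = 141.8): continuation = 1/1.12·[0.5818·0.0000 + 0.4182·20.6000] = 7.6916; exercise value = 0.0000 ≤ continuation, so V_u = 7.6916
Node d (S = 84): continuation = 1/1.12·[0.5818·20.6000 + 0.4182·66.8000] = 35.6429; exercise value = 50.0000 > continuation, so V_d = 50.0000 (exercise)
Node 0 (S = 105): continuation = 1/1.12·[0.5818·7.6916 + 0.4182·50.0000] = 22.6644; exercise value = 29.0000 > continuation, so V_0 = 29.0000 (exercise)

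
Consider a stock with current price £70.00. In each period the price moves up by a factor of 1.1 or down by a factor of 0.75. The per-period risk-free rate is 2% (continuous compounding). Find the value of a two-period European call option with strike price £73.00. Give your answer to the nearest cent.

Risk-neutral probability p = (e^0.02 − 0.75)/(1.1 − 0.75) = 0.2702/0.3500 = 0.7720
Terminal stock prices: S_uu = 84.7, S_ud = 57.75, S_dd = 39.38
Terminal payoffs (S − K): max(11.7, 0) = 11.7, max(-15.25, 0) = 0, max(-33.62, 0) = 0
Node u (S = 77): V_u = e^(−0.02)·[0.7720·11.7000 + 0.2280·0.0000] = 8.8536
Node d (S = 52.5): V_d = e^(−0.02)·[0.7720·0.0000 + 0.2280·0.0000] = 0.0000
Node 0 (S = 70): V_0 = e^(−0.02)·[0.7720·8.8536 + 0.2280·0.0000] = 6.6997

£6.70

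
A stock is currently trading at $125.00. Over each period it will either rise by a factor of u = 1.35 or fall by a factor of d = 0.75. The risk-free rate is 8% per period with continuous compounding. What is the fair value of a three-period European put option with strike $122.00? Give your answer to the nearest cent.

Risk-neutral probability p = (e^0.08 − 0.75)/(1.35 − 0.75) = 0.3333/0.6000 = 0.5555
Terminal stock prices: S_uuu = 307.5, S_uud = 170.9, S_udd = 94.92, S_ddd = 52.73
Terminal payoffs (K − S): max(-185.5, 0) = 0, max(-48.86, 0) = 0, max(27.08, 0) = 27.08, max(69.27, 0) = 69.27
Node uu (S = 227.8): V_uu = e^(−0.08)·[0.5555·0.0000 + 0.4445·0.0000] = 0.0000
Node ud (S = 126.6): V_ud = e^(−0.08)·[0.5555·0.0000 + 0.4445·27.0781] = 11.1114
Node dd (S = 70.31): V_dd = e^(−0.08)·[0.5555·27.0781 + 0.4445·69.2656] = 42.3077
Node u (S = 168.8): V_u = e^(−0.08)·[0.5555·0.0000 + 0.4445·11.1114] = 4.5595
Node d (S = 93.75): V_d = e^(−0.08)·[0.5555·11.1114 + 0.4445·42.3077] = 23.0583
Node 0 (S = 125): V_0 = e^(−0.08)·[0.5555·4.5595 + 0.4445·23.0583] = 11.7999

$11.80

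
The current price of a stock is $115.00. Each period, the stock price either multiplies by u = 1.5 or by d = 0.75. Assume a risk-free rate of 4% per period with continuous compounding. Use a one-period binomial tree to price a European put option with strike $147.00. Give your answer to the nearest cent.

Risk-neutral probability p = (e^0.04 − 0.75)/(1.5 − 0.75) = 0.2908/0.7500 = 0.3877
Terminal stock prices: S_u = 172.5, S_d = 86.25
Terminal payoffs (K − S): max(-25.5, 0) = 0, max(60.75, 0) = 60.75
Node 0 (S = 115): V_0 = e^(−0.04)·[0.3877·0.0000 + 0.6123·60.7500] = 35.7359

$35.74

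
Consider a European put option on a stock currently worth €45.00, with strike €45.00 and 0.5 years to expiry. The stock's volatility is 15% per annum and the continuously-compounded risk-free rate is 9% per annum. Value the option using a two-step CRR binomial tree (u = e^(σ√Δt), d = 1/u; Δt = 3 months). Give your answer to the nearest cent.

CRR parameters: u = e^(σ√Δt) = e^(0.15·√0.25) = 1.0779, d = 1/u = 0.9277
Per-period rate: rΔt = 0.09·0.25 = 0.0225, so R = e^0.0225 = 1.0228
Risk-neutral probability p = (e^0.0225 − 0.9277)/(1.0779 − 0.9277) = 0.0950/0.1501 = 0.6328
Terminal stock prices: S_uu = 52.28, S_ud = 45, S_dd = 38.73
Terminal payoffs (K − S): max(-7.283, 0) = 0, max(0, 0) = 0, max(6.268, 0) = 6.268
Node u (S = 48.5): V_u = e^(−0.0225)·[0.6328·0.0000 + 0.3672·0.0000] = 0.0000
Node d (S = 41.75): V_d = e^(−0.0225)·[0.6328·0.0000 + 0.3672·6.2681] = 2.2503
Node 0 (S = 45): V_0 = e^(−0.0225)·[0.6328·0.0000 + 0.3672·2.2503] = 0.8079

€0.81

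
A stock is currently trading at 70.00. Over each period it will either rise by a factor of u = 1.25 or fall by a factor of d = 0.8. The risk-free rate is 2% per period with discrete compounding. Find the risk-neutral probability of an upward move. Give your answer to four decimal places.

p = 0.4889

Risk-neutral probability p = (1 + 0.02 − 0.8)/(1.25 − 0.8) = 0.2200/0.4500 = 0.4889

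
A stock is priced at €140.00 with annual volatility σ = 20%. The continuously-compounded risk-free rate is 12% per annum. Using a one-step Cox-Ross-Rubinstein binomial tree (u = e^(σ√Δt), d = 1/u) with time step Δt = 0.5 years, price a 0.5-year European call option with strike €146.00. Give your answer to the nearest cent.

CRR parameters: u = e^(σ√Δt) = e^(0.2·√0.5) = 1.1519, d = 1/u = 0.8681
Per-period rate: rΔt = 0.12·0.5 = 0.06, so R = e^0.06 = 1.0618
Risk-neutral probability p = (e^0.06 − 0.8681)/(1.1519 − 0.8681) = 0.1937/0.2838 = 0.6826
Terminal stock prices: S_u = 161.3, S_d = 121.5
Terminal payoffs (S − K): max(15.27, 0) = 15.27, max(-24.46, 0) = 0
Node 0 (S = 140): V_0 = e^(−0.06)·[0.6826·15.2674 + 0.3174·0.0000] = 9.8146

€9.81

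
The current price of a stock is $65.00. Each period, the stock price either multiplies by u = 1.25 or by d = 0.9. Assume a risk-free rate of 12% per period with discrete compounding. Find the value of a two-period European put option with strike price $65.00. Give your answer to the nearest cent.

$1.36

Risk-neutral probability p = (1 + 0.12 − 0.9)/(1.25 − 0.9) = 0.2200/0.3500 = 0.6286
Terminal stock prices: S_uu = 101.6, S_ud = 73.12, S_dd = 52.65
Terminal payoffs (K − S): max(-36.56, 0) = 0, max(-8.125, 0) = 0, max(12.35, 0) = 12.35
Node u (S = 81.25): V_u = 1/1.12·[0.6286·0.0000 + 0.3714·0.0000] = 0.0000
Node d (S = 58.5): V_d = 1/1.12·[0.6286·0.0000 + 0.3714·12.3500] = 4.0957
Node 0 (S = 65): V_0 = 1/1.12·[0.6286·0.0000 + 0.3714·4.0957] = 1.3583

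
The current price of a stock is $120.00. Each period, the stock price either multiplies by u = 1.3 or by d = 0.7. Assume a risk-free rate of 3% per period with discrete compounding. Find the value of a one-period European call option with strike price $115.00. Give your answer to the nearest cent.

$21.89

Risk-neutral probability p = (1 + 0.03 − 0.7)/(1.3 − 0.7) = 0.3300/0.6000 = 0.5500
Terminal stock prices: S_u = 156, S_d = 84
Terminal payoffs (S − K): max(41, 0) = 41, max(-31, 0) = 0
Node 0 (S = 120): V_0 = 1/1.03·[0.5500·41.0000 + 0.4500·0.0000] = 21.8932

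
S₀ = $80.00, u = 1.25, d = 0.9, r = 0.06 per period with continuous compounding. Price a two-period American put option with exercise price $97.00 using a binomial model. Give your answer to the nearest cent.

Risk-neutral probability p = (e^0.06 − 0.9)/(1.25 − 0.9) = 0.1618/0.3500 = 0.4624
Terminal stock prices: S_uu = 125, S_ud = 90, S_dd = 64.8
Terminal payoffs (K − S): max(-28, 0) = 0, max(7, 0) = 7, max(32.2, 0) = 32.2
Node u (S = 100): continuation = e^(−0.06)·[0.4624·0.0000 + 0.5376·7.0000] = 3.5441; exercise value = 0.0000 ≤ continuation, so V_u = 3.5441
Node d (S = 72): continuation = e^(−0.06)·[0.4624·7.0000 + 0.5376·32.2000] = 19.3512; exercise value = 25.0000 > continuation, so V_d = 25.0000 (exercise)
Node 0 (S = 80): continuation = e^(−0.06)·[0.4624·3.5441 + 0.5376·25.0000] = 14.2009; exercise value = 17.0000 > continuation, so V_0 = 17.0000 (exercise)

$17.00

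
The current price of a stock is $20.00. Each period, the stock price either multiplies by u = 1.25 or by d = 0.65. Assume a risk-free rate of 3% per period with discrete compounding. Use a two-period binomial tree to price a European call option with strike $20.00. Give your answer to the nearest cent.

$4.25

Risk-neutral probability p = (1 + 0.03 − 0.65)/(1.25 − 0.65) = 0.3800/0.6000 = 0.6333
Terminal stock prices: S_uu = 31.25, S_ud = 16.25, S_dd = 8.45
Terminal payoffs (S − K): max(11.25, 0) = 11.25, max(-3.75, 0) = 0, max(-11.55, 0) = 0
Node u (S = 25): V_u = 1/1.03·[0.6333·11.2500 + 0.3667·0.0000] = 6.9175
Node d (S = 13): V_d = 1/1.03·[0.6333·0.0000 + 0.3667·0.0000] = 0.0000
Node 0 (S = 20): V_0 = 1/1.03·[0.6333·6.9175 + 0.3667·0.0000] = 4.2535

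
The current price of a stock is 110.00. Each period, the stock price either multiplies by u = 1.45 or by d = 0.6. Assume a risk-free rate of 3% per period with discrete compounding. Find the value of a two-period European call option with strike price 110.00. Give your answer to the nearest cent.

29.25

Risk-neutral probability p = (1 + 0.03 − 0.6)/(1.45 − 0.6) = 0.4300/0.8500 = 0.5059
Terminal stock prices: S_uu = 231.3, S_ud = 95.7, S_dd = 39.6
Terminal payoffs (S − K): max(121.3, 0) = 121.3, max(-14.3, 0) = 0, max(-70.4, 0) = 0
Node u (S = 159.5): V_u = 1/1.03·[0.5059·121.2750 + 0.4941·0.0000] = 59.5640
Node d (S = 66): V_d = 1/1.03·[0.5059·0.0000 + 0.4941·0.0000] = 0.0000
Node 0 (S = 110): V_0 = 1/1.03·[0.5059·59.5640 + 0.4941·0.0000] = 29.2547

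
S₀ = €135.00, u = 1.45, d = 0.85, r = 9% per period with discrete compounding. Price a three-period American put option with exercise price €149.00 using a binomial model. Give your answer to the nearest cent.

€19.70

Risk-neutral probability p = (1 + 0.09 − 0.85)/(1.45 − 0.85) = 0.2400/0.6000 = 0.4000
Terminal stock prices: S_uuu = 411.6, S_uud = 241.3, S_udd = 141.4, S_ddd = 82.91
Terminal payoffs (K − S): max(-262.6, 0) = 0, max(-92.26, 0) = 0, max(7.571, 0) = 7.571, max(66.09, 0) = 66.09
Node uu (S = 283.8): continuation = 1/1.09·[0.4000·0.0000 + 0.6000·0.0000] = 0.0000; exercise value = 0.0000 ≤ continuation, so V_uu = 0.0000
Node ud (S = 166.4): continuation = 1/1.09·[0.4000·0.0000 + 0.6000·7.5706] = 4.1673; exercise value = 0.0000 ≤ continuation, so V_ud = 4.1673
Node dd (S = 97.54): continuation = 1/1.09·[0.4000·7.5706 + 0.6000·66.0931] = 39.1597; exercise value = 51.4625 > continuation, so V_dd = 51.4625 (exercise)
Node u (S = 195.8): continuation = 1/1.09·[0.4000·0.0000 + 0.6000·4.1673] = 2.2939; exercise value = 0.0000 ≤ continuation, so V_u = 2.2939
Node d (S = 114.8): continuation = 1/1.09·[0.4000·4.1673 + 0.6000·51.4625] = 29.8573; exercise value = 34.2500 > continuation, so V_d = 34.2500 (exercise)
Node 0 (S = 135): continuation = 1/1.09·[0.4000·2.2939 + 0.6000·34.2500] = 19.6950; exercise value = 14.0000 ≤ continuation, so V_0 = 19.6950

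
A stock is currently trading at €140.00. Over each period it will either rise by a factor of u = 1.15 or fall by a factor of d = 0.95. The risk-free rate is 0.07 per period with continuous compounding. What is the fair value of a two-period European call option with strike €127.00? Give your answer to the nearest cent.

€29.68

Risk-neutral probability p = (e^0.07 − 0.95)/(1.15 − 0.95) = 0.1225/0.2000 = 0.6125
Terminal stock prices: S_uu = 185.1, S_ud = 152.9, S_dd = 126.3
Terminal payoffs (S − K): max(58.15, 0) = 58.15, max(25.95, 0) = 25.95, max(-0.65, 0) = 0
Node u (S = 161): V_u = e^(−0.07)·[0.6125·58.1500 + 0.3875·25.9500] = 42.5860
Node d (S = 133): V_d = e^(−0.07)·[0.6125·25.9500 + 0.3875·0.0000] = 14.8208
Node 0 (S = 140): V_0 = e^(−0.07)·[0.6125·42.5860 + 0.3875·14.8208] = 29.6763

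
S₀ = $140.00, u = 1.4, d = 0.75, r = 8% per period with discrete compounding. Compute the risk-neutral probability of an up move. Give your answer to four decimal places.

Risk-neutral probability p = (1 + 0.08 − 0.75)/(1.4 − 0.75) = 0.3300/0.6500 = 0.5077

p = 0.5077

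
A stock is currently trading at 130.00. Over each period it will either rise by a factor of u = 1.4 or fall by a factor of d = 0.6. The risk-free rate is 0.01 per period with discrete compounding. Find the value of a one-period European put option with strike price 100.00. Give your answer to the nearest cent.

Risk-neutral probability p = (1 + 0.01 − 0.6)/(1.4 − 0.6) = 0.4100/0.8000 = 0.5125
Terminal stock prices: S_u = 182, S_d = 78
Terminal payoffs (K − S): max(-82, 0) = 0, max(22, 0) = 22
Node 0 (S = 130): V_0 = 1/1.01·[0.5125·0.0000 + 0.4875·22.0000] = 10.6188

10.62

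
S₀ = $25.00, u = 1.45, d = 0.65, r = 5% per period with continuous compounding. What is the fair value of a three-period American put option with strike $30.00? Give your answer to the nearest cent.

$8.09

Risk-neutral probability p = (e^0.05 − 0.65)/(1.45 − 0.65) = 0.4013/0.8000 = 0.5016
Terminal stock prices: S_uuu = 76.22, S_uud = 34.17, S_udd = 15.32, S_ddd = 6.866
Terminal payoffs (K − S): max(-46.22, 0) = 0, max(-4.166, 0) = 0, max(14.68, 0) = 14.68, max(23.13, 0) = 23.13
Node uu (S = 52.56): continuation = e^(−0.05)·[0.5016·0.0000 + 0.4984·0.0000] = 0.0000; exercise value = 0.0000 ≤ continuation, so V_uu = 0.0000
Node ud (S = 23.56): continuation = e^(−0.05)·[0.5016·0.0000 + 0.4984·14.6844] = 6.9619; exercise value = 6.4375 ≤ continuation, so V_ud = 6.9619
Node dd (S = 10.56): continuation = e^(−0.05)·[0.5016·14.6844 + 0.4984·23.1344] = 17.9744; exercise value = 19.4375 > continuation, so V_dd = 19.4375 (exercise)
Node u (S = 36.25): continuation = e^(−0.05)·[0.5016·0.0000 + 0.4984·6.9619] = 3.3007; exercise value = 0.0000 ≤ continuation, so V_u = 3.3007
Node d (S = 16.25): continuation = e^(−0.05)·[0.5016·6.9619 + 0.4984·19.4375] = 12.5371; exercise value = 13.7500 > continuation, so V_d = 13.7500 (exercise)
Node 0 (S = 25): continuation = e^(−0.05)·[0.5016·3.3007 + 0.4984·13.7500] = 8.0938; exercise value = 5.0000 ≤ continuation, so V_0 = 8.0938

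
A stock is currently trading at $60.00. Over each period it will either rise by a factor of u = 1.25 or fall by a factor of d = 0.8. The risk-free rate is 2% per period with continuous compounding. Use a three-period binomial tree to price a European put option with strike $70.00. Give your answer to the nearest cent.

Risk-neutral probability p = (e^0.02 − 0.8)/(1.25 − 0.8) = 0.2202/0.4500 = 0.4893
Terminal stock prices: S_uuu = 117.2, S_uud = 75, S_udd = 48, S_ddd = 30.72
Terminal payoffs (K − S): max(-47.19, 0) = 0, max(-5, 0) = 0, max(22, 0) = 22, max(39.28, 0) = 39.28
Node uu (S = 93.75): V_uu = e^(−0.02)·[0.4893·0.0000 + 0.5107·0.0000] = 0.0000
Node ud (S = 60): V_ud = e^(−0.02)·[0.4893·0.0000 + 0.5107·22.0000] = 11.0121
Node dd (S = 38.4): V_dd = e^(−0.02)·[0.4893·22.0000 + 0.5107·39.2800] = 30.2139
Node u (S = 75): V_u = e^(−0.02)·[0.4893·0.0000 + 0.5107·11.0121] = 5.5121
Node d (S = 48): V_d = e^(−0.02)·[0.4893·11.0121 + 0.5107·30.2139] = 20.4056
Node 0 (S = 60): V_0 = e^(−0.02)·[0.4893·5.5121 + 0.5107·20.4056] = 12.8579

$12.86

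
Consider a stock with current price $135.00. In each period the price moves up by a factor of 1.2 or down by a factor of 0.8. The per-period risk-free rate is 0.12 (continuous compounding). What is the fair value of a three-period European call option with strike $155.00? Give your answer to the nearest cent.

$30.11

Risk-neutral probability p = (e^0.12 − 0.8)/(1.2 − 0.8) = 0.3275/0.4000 = 0.8187
Terminal stock prices: S_uuu = 233.3, S_uud = 155.5, S_udd = 103.7, S_ddd = 69.12
Terminal payoffs (S − K): max(78.28, 0) = 78.28, max(0.52, 0) = 0.52, max(-51.32, 0) = 0, max(-85.88, 0) = 0
Node uu (S = 194.4): V_uu = e^(−0.12)·[0.8187·78.2800 + 0.1813·0.5200] = 56.9273
Node ud (S = 129.6): V_ud = e^(−0.12)·[0.8187·0.5200 + 0.1813·0.0000] = 0.3776
Node dd (S = 86.4): V_dd = e^(−0.12)·[0.8187·0.0000 + 0.1813·0.0000] = 0.0000
Node u (S = 162): V_u = e^(−0.12)·[0.8187·56.9273 + 0.1813·0.3776] = 41.3990
Node d (S = 108): V_d = e^(−0.12)·[0.8187·0.3776 + 0.1813·0.0000] = 0.2742
Node 0 (S = 135): V_0 = e^(−0.12)·[0.8187·41.3990 + 0.1813·0.2742] = 30.1063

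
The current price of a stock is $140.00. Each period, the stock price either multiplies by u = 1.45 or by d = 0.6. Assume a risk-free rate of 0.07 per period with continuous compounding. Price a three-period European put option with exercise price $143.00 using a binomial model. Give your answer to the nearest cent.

Risk-neutral probability p = (e^0.07 − 0.6)/(1.45 − 0.6) = 0.4725/0.8500 = 0.5559
Terminal stock prices: S_uuu = 426.8, S_uud = 176.6, S_udd = 73.08, S_ddd = 30.24
Terminal payoffs (K − S): max(-283.8, 0) = 0, max(-33.61, 0) = 0, max(69.92, 0) = 69.92, max(112.8, 0) = 112.8
Node uu (S = 294.4): V_uu = e^(−0.07)·[0.5559·0.0000 + 0.4441·0.0000] = 0.0000
Node ud (S = 121.8): V_ud = e^(−0.07)·[0.5559·0.0000 + 0.4441·69.9200] = 28.9527
Node dd (S = 50.4): V_dd = e^(−0.07)·[0.5559·69.9200 + 0.4441·112.7600] = 82.9323
Node u (S = 203): V_u = e^(−0.07)·[0.5559·0.0000 + 0.4441·28.9527] = 11.9888
Node d (S = 84): V_d = e^(−0.07)·[0.5559·28.9527 + 0.4441·82.9323] = 49.3474
Node 0 (S = 140): V_0 = e^(−0.07)·[0.5559·11.9888 + 0.4441·49.3474] = 26.6479

$26.65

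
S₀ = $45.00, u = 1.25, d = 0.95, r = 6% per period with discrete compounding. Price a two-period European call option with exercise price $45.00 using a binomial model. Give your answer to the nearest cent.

Risk-neutral probability p = (1 + 0.06 − 0.95)/(1.25 − 0.95) = 0.1100/0.3000 = 0.3667
Terminal stock prices: S_uu = 70.31, S_ud = 53.44, S_dd = 40.61
Terminal payoffs (S − K): max(25.31, 0) = 25.31, max(8.438, 0) = 8.438, max(-4.388, 0) = 0
Node u (S = 56.25): V_u = 1/1.06·[0.3667·25.3125 + 0.6333·8.4375] = 13.7972
Node d (S = 42.75): V_d = 1/1.06·[0.3667·8.4375 + 0.6333·0.0000] = 2.9186
Node 0 (S = 45): V_0 = 1/1.06·[0.3667·13.7972 + 0.6333·2.9186] = 6.5164

$6.52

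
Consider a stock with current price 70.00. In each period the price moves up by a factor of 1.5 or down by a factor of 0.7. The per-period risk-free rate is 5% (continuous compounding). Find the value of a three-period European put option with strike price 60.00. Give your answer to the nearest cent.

8.52

Risk-neutral probability p = (e^0.05 − 0.7)/(1.5 − 0.7) = 0.3513/0.8000 = 0.4391
Terminal stock prices: S_uuu = 236.2, S_uud = 110.2, S_udd = 51.45, S_ddd = 24.01
Terminal payoffs (K − S): max(-176.2, 0) = 0, max(-50.25, 0) = 0, max(8.55, 0) = 8.55, max(35.99, 0) = 35.99
Node uu (S = 157.5): V_uu = e^(−0.05)·[0.4391·0.0000 + 0.5609·0.0000] = 0.0000
Node ud (S = 73.5): V_ud = e^(−0.05)·[0.4391·0.0000 + 0.5609·8.5500] = 4.5619
Node dd (S = 34.3): V_dd = e^(−0.05)·[0.4391·8.5500 + 0.5609·35.9900] = 22.7738
Node u (S = 105): V_u = e^(−0.05)·[0.4391·0.0000 + 0.5609·4.5619] = 2.4340
Node d (S = 49): V_d = e^(−0.05)·[0.4391·4.5619 + 0.5609·22.7738] = 14.0564
Node 0 (S = 70): V_0 = e^(−0.05)·[0.4391·2.4340 + 0.5609·14.0564] = 8.5165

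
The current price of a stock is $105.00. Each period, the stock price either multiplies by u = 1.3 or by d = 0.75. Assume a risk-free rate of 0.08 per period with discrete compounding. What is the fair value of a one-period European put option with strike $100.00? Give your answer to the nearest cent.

$7.87

Risk-neutral probability p = (1 + 0.08 − 0.75)/(1.3 − 0.75) = 0.3300/0.5500 = 0.6000
Terminal stock prices: S_u = 136.5, S_d = 78.75
Terminal payoffs (K − S): max(-36.5, 0) = 0, max(21.25, 0) = 21.25
Node 0 (S = 105): V_0 = 1/1.08·[0.6000·0.0000 + 0.4000·21.2500] = 7.8704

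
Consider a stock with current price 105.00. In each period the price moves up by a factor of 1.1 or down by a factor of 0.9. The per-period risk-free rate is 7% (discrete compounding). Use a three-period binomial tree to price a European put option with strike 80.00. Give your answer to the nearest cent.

Risk-neutral probability p = (1 + 0.07 − 0.9)/(1.1 − 0.9) = 0.1700/0.2000 = 0.8500
Terminal stock prices: S_uuu = 139.8, S_uud = 114.3, S_udd = 93.56, S_ddd = 76.55
Terminal payoffs (K − S): max(-59.76, 0) = 0, max(-34.35, 0) = 0, max(-13.56, 0) = 0, max(3.455, 0) = 3.455
Node uu (S = 127.1): V_uu = 1/1.07·[0.8500·0.0000 + 0.1500·0.0000] = 0.0000
Node ud (S = 104): V_ud = 1/1.07·[0.8500·0.0000 + 0.1500·0.0000] = 0.0000
Node dd (S = 85.05): V_dd = 1/1.07·[0.8500·0.0000 + 0.1500·3.4550] = 0.4843
Node u (S = 115.5): V_u = 1/1.07·[0.8500·0.0000 + 0.1500·0.0000] = 0.0000
Node d (S = 94.5): V_d = 1/1.07·[0.8500·0.0000 + 0.1500·0.4843] = 0.0679
Node 0 (S = 105): V_0 = 1/1.07·[0.8500·0.0000 + 0.1500·0.0679] = 0.0095

0.01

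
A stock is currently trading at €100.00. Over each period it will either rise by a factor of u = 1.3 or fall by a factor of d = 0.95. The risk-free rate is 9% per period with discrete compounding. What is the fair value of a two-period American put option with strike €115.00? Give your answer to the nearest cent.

€15.00

Risk-neutral probability p = (1 + 0.09 − 0.95)/(1.3 − 0.95) = 0.1400/0.3500 = 0.4000
Terminal stock prices: S_uu = 169, S_ud = 123.5, S_dd = 90.25
Terminal payoffs (K − S): max(-54, 0) = 0, max(-8.5, 0) = 0, max(24.75, 0) = 24.75
Node u (S = 130): continuation = 1/1.09·[0.4000·0.0000 + 0.6000·0.0000] = 0.0000; exercise value = 0.0000 ≤ continuation, so V_u = 0.0000
Node d (S = 95): continuation = 1/1.09·[0.4000·0.0000 + 0.6000·24.7500] = 13.6239; exercise value = 20.0000 > continuation, so V_d = 20.0000 (exercise)
Node 0 (S = 100): continuation = 1/1.09·[0.4000·0.0000 + 0.6000·20.0000] = 11.0092; exercise value = 15.0000 > continuation, so V_0 = 15.0000 (exercise)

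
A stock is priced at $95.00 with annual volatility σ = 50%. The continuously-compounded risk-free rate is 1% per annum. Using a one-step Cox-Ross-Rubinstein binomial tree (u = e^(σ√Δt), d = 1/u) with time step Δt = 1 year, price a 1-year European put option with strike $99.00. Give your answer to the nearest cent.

$25.11

CRR parameters: u = e^(σ√Δt) = e^(0.5·√1) = 1.6487, d = 1/u = 0.6065
Per-period rate: rΔt = 0.01·1 = 0.01, so R = e^0.01 = 1.0101
Risk-neutral probability p = (e^0.01 − 0.6065)/(1.6487 − 0.6065) = 0.4035/1.0422 = 0.3872
Terminal stock prices: S_u = 156.6, S_d = 57.62
Terminal payoffs (K − S): max(-57.63, 0) = 0, max(41.38, 0) = 41.38
Node 0 (S = 95): V_0 = e^(−0.01)·[0.3872·0.0000 + 0.6128·41.3796] = 25.1058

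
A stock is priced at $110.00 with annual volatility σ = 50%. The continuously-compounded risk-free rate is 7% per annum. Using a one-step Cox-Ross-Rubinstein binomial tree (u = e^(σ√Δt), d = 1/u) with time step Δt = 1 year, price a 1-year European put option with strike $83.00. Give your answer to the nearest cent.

$8.39

CRR parameters: u = e^(σ√Δt) = e^(0.5·√1) = 1.6487, d = 1/u = 0.6065
Per-period rate: rΔt = 0.07·1 = 0.07, so R = e^0.07 = 1.0725
Risk-neutral probability p = (e^0.07 − 0.6065)/(1.6487 − 0.6065) = 0.4660/1.0422 = 0.4471
Terminal stock prices: S_u = 181.4, S_d = 66.72
Terminal payoffs (K − S): max(-98.36, 0) = 0, max(16.28, 0) = 16.28
Node 0 (S = 110): V_0 = e^(−0.07)·[0.4471·0.0000 + 0.5529·16.2816] = 8.3933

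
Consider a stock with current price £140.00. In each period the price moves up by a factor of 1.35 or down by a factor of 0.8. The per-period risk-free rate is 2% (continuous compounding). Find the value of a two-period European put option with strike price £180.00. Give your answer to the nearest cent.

Risk-neutral probability p = (e^0.02 − 0.8)/(1.35 − 0.8) = 0.2202/0.5500 = 0.4004
Terminal stock prices: S_uu = 255.2, S_ud = 151.2, S_dd = 89.6
Terminal payoffs (K − S): max(-75.15, 0) = 0, max(28.8, 0) = 28.8, max(90.4, 0) = 90.4
Node u (S = 189): V_u = e^(−0.02)·[0.4004·0.0000 + 0.5996·28.8000] = 16.9275
Node d (S = 112): V_d = e^(−0.02)·[0.4004·28.8000 + 0.5996·90.4000] = 64.4358
Node 0 (S = 140): V_0 = e^(−0.02)·[0.4004·16.9275 + 0.5996·64.4358] = 44.5158

£44.52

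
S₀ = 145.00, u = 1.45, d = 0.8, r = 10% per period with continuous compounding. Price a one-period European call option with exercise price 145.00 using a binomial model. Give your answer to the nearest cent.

Risk-neutral probability p = (e^0.1 − 0.8)/(1.45 − 0.8) = 0.3052/0.6500 = 0.4695
Terminal stock prices: S_u = 210.2, S_d = 116
Terminal payoffs (S − K): max(65.25, 0) = 65.25, max(-29, 0) = 0
Node 0 (S = 145): V_0 = e^(−0.1)·[0.4695·65.2500 + 0.5305·0.0000] = 27.7192

27.72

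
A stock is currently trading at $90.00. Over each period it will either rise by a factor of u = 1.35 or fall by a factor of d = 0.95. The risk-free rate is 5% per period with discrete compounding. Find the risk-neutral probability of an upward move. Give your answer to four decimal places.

p = 0.2500

Risk-neutral probability p = (1 + 0.05 − 0.95)/(1.35 − 0.95) = 0.1000/0.4000 = 0.2500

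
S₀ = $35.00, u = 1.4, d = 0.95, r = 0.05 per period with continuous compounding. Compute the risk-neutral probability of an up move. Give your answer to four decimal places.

Risk-neutral probability p = (e^0.05 − 0.95)/(1.4 − 0.95) = 0.1013/0.4500 = 0.2250

p = 0.2250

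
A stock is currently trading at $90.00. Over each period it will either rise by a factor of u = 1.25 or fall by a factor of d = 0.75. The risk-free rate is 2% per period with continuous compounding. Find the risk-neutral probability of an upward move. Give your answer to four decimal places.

Risk-neutral probability p = (e^0.02 − 0.75)/(1.25 − 0.75) = 0.2702/0.5000 = 0.5404

p = 0.5404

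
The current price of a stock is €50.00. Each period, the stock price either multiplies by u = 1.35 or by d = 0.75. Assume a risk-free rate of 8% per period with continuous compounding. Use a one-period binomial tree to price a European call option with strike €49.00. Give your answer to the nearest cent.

Risk-neutral probability p = (e^0.08 − 0.75)/(1.35 − 0.75) = 0.3333/0.6000 = 0.5555
Terminal stock prices: S_u = 67.5, S_d = 37.5
Terminal payoffs (S − K): max(18.5, 0) = 18.5, max(-11.5, 0) = 0
Node 0 (S = 50): V_0 = e^(−0.08)·[0.5555·18.5000 + 0.4445·0.0000] = 9.4863

€9.49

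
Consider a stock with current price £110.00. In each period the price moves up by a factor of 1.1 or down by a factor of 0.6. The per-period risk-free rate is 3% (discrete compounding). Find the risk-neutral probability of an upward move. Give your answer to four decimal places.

p = 0.8600

Risk-neutral probability p = (1 + 0.03 − 0.6)/(1.1 − 0.6) = 0.4300/0.5000 = 0.8600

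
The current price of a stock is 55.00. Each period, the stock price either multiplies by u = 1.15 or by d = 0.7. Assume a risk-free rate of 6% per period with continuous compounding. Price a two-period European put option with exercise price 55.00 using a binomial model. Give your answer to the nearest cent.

3.95

Risk-neutral probability p = (e^0.06 − 0.7)/(1.15 − 0.7) = 0.3618/0.4500 = 0.8041
Terminal stock prices: S_uu = 72.74, S_ud = 44.27, S_dd = 26.95
Terminal payoffs (K − S): max(-17.74, 0) = 0, max(10.73, 0) = 10.73, max(28.05, 0) = 28.05
Node u (S = 63.25): V_u = e^(−0.06)·[0.8041·0.0000 + 0.1959·10.7250] = 1.9789
Node d (S = 38.5): V_d = e^(−0.06)·[0.8041·10.7250 + 0.1959·28.0500] = 13.2970
Node 0 (S = 55): V_0 = e^(−0.06)·[0.8041·1.9789 + 0.1959·13.2970] = 3.9519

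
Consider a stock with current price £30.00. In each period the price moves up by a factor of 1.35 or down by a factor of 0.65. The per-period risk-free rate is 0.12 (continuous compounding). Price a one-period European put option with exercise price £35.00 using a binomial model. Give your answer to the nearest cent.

Risk-neutral probability p = (e^0.12 − 0.65)/(1.35 − 0.65) = 0.4775/0.7000 = 0.6821
Terminal stock prices: S_u = 40.5, S_d = 19.5
Terminal payoffs (K − S): max(-5.5, 0) = 0, max(15.5, 0) = 15.5
Node 0 (S = 30): V_0 = e^(−0.12)·[0.6821·0.0000 + 0.3179·15.5000] = 4.3697

£4.37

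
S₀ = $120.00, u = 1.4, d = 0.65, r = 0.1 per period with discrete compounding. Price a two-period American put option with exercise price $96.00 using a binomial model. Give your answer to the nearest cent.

Risk-neutral probability p = (1 + 0.1 − 0.65)/(1.4 − 0.65) = 0.4500/0.7500 = 0.6000
Terminal stock prices: S_uu = 235.2, S_ud = 109.2, S_dd = 50.7
Terminal payoffs (K − S): max(-139.2, 0) = 0, max(-13.2, 0) = 0, max(45.3, 0) = 45.3
Node u (S = 168): continuation = 1/1.1·[0.6000·0.0000 + 0.4000·0.0000] = 0.0000; exercise value = 0.0000 ≤ continuation, so V_u = 0.0000
Node d (S = 78): continuation = 1/1.1·[0.6000·0.0000 + 0.4000·45.3000] = 16.4727; exercise value = 18.0000 > continuation, so V_d = 18.0000 (exercise)
Node 0 (S = 120): continuation = 1/1.1·[0.6000·0.0000 + 0.4000·18.0000] = 6.5455; exercise value = 0.0000 ≤ continuation, so V_0 = 6.5455

$6.55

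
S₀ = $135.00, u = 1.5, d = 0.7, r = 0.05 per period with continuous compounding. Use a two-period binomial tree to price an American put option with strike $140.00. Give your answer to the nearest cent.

Risk-neutral probability p = (e^0.05 − 0.7)/(1.5 − 0.7) = 0.3513/0.8000 = 0.4391
Terminal stock prices: S_uu = 303.8, S_ud = 141.8, S_dd = 66.15
Terminal payoffs (K − S): max(-163.8, 0) = 0, max(-1.75, 0) = 0, max(73.85, 0) = 73.85
Node u (S = 202.5): continuation = e^(−0.05)·[0.4391·0.0000 + 0.5609·0.0000] = 0.0000; exercise value = 0.0000 ≤ continuation, so V_u = 0.0000
Node d (S = 94.5): continuation = e^(−0.05)·[0.4391·0.0000 + 0.5609·73.8500] = 39.4030; exercise value = 45.5000 > continuation, so V_d = 45.5000 (exercise)
Node 0 (S = 135): continuation = e^(−0.05)·[0.4391·0.0000 + 0.5609·45.5000] = 24.2768; exercise value = 5.0000 ≤ continuation, so V_0 = 24.2768

$24.28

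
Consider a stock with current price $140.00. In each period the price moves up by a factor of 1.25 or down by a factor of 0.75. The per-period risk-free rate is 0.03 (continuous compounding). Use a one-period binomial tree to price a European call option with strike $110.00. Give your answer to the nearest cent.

Risk-neutral probability p = (e^0.03 − 0.75)/(1.25 − 0.75) = 0.2805/0.5000 = 0.5609
Terminal stock prices: S_u = 175, S_d = 105
Terminal payoffs (S − K): max(65, 0) = 65, max(-5, 0) = 0
Node 0 (S = 140): V_0 = e^(−0.03)·[0.5609·65.0000 + 0.4391·0.0000] = 35.3816

$35.38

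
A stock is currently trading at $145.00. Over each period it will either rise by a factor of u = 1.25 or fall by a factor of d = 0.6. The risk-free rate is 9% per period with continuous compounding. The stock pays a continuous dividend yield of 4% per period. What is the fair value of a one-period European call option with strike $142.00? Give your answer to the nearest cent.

Per-period risk-free factor R = e^0.09 = 1.0942; dividend-adjusted growth = e^(0.09−0.04) = 1.0513.
Risk-neutral probability p = (1.0513 − 0.6)/(1.25 − 0.6) = 0.4513/0.6500 = 0.6943
Terminal stock prices: S_u = 181.2, S_d = 87
Terminal payoffs (S − K): max(39.25, 0) = 39.25, max(-55, 0) = 0
Node 0 (S = 145): V_0 = e^(−0.09)·[0.6943·39.2500 + 0.3057·0.0000] = 24.9045

$24.90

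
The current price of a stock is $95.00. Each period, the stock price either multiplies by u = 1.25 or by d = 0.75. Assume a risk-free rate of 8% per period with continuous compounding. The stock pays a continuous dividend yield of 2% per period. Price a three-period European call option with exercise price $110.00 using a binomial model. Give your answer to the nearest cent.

$14.88

Per-period risk-free factor R = e^0.08 = 1.0833; dividend-adjusted growth = e^(0.08−0.02) = 1.0618.
Risk-neutral probability p = (1.0618 − 0.75)/(1.25 − 0.75) = 0.3118/0.5000 = 0.6237
Terminal stock prices: S_uuu = 185.5, S_uud = 111.3, S_udd = 66.8, S_ddd = 40.08
Terminal payoffs (S − K): max(75.55, 0) = 75.55, max(1.328, 0) = 1.328, max(-43.2, 0) = 0, max(-69.92, 0) = 0
Node uu (S = 148.4): V_uu = e^(−0.08)·[0.6237·75.5469 + 0.3763·1.3281] = 43.9554
Node ud (S = 89.06): V_ud = e^(−0.08)·[0.6237·1.3281 + 0.3763·0.0000] = 0.7646
Node dd (S = 53.44): V_dd = e^(−0.08)·[0.6237·0.0000 + 0.3763·0.0000] = 0.0000
Node u (S = 118.8): V_u = e^(−0.08)·[0.6237·43.9554 + 0.3763·0.7646] = 25.5718
Node d (S = 71.25): V_d = e^(−0.08)·[0.6237·0.7646 + 0.3763·0.0000] = 0.4402
Node 0 (S = 95): V_0 = e^(−0.08)·[0.6237·25.5718 + 0.3763·0.4402] = 14.8752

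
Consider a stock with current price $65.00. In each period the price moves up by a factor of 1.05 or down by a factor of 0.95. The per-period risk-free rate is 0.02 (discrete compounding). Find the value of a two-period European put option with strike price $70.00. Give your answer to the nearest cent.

Risk-neutral probability p = (1 + 0.02 − 0.95)/(1.05 − 0.95) = 0.0700/0.1000 = 0.7000
Terminal stock prices: S_uu = 71.66, S_ud = 64.84, S_dd = 58.66
Terminal payoffs (K − S): max(-1.663, 0) = 0, max(5.163, 0) = 5.163, max(11.34, 0) = 11.34
Node u (S = 68.25): V_u = 1/1.02·[0.7000·0.0000 + 0.3000·5.1625] = 1.5184
Node d (S = 61.75): V_d = 1/1.02·[0.7000·5.1625 + 0.3000·11.3375] = 6.8775
Node 0 (S = 65): V_0 = 1/1.02·[0.7000·1.5184 + 0.3000·6.8775] = 3.0648

$3.06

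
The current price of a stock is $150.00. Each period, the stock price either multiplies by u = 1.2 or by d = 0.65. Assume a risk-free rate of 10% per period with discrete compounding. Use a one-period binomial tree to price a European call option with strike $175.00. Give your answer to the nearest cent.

$3.72

Risk-neutral probability p = (1 + 0.1 − 0.65)/(1.2 − 0.65) = 0.4500/0.5500 = 0.8182
Terminal stock prices: S_u = 180, S_d = 97.5
Terminal payoffs (S − K): max(5, 0) = 5, max(-77.5, 0) = 0
Node 0 (S = 150): V_0 = 1/1.1·[0.8182·5.0000 + 0.1818·0.0000] = 3.7190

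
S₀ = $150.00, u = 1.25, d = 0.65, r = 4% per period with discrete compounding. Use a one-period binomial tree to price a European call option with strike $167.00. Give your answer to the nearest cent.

$12.81

Risk-neutral probability p = (1 + 0.04 − 0.65)/(1.25 − 0.65) = 0.3900/0.6000 = 0.6500
Terminal stock prices: S_u = 187.5, S_d = 97.5
Terminal payoffs (S − K): max(20.5, 0) = 20.5, max(-69.5, 0) = 0
Node 0 (S = 150): V_0 = 1/1.04·[0.6500·20.5000 + 0.3500·0.0000] = 12.8125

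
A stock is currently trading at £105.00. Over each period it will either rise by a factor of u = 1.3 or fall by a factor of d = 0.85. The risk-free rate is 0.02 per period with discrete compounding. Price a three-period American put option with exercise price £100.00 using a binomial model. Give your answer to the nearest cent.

Risk-neutral probability p = (1 + 0.02 − 0.85)/(1.3 − 0.85) = 0.1700/0.4500 = 0.3778
Terminal stock prices: S_uuu = 230.7, S_uud = 150.8, S_udd = 98.62, S_ddd = 64.48
Terminal payoffs (K − S): max(-130.7, 0) = 0, max(-50.83, 0) = 0, max(1.379, 0) = 1.379, max(35.52, 0) = 35.52
Node uu (S = 177.5): continuation = 1/1.02·[0.3778·0.0000 + 0.6222·0.0000] = 0.0000; exercise value = 0.0000 ≤ continuation, so V_uu = 0.0000
Node ud (S = 116): continuation = 1/1.02·[0.3778·0.0000 + 0.6222·1.3788] = 0.8411; exercise value = 0.0000 ≤ continuation, so V_ud = 0.8411
Node dd (S = 75.86): continuation = 1/1.02·[0.3778·1.3788 + 0.6222·35.5169] = 22.1767; exercise value = 24.1375 > continuation, so V_dd = 24.1375 (exercise)
Node u (S = 136.5): continuation = 1/1.02·[0.3778·0.0000 + 0.6222·0.8411] = 0.5131; exercise value = 0.0000 ≤ continuation, so V_u = 0.5131
Node d (S = 89.25): continuation = 1/1.02·[0.3778·0.8411 + 0.6222·24.1375] = 15.0359; exercise value = 10.7500 ≤ continuation, so V_d = 15.0359
Node 0 (S = 105): continuation = 1/1.02·[0.3778·0.5131 + 0.6222·15.0359] = 9.3623; exercise value = 0.0000 ≤ continuation, so V_0 = 9.3623

£9.36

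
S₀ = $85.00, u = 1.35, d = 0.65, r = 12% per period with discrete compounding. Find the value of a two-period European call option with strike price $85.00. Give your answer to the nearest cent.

Risk-neutral probability p = (1 + 0.12 − 0.65)/(1.35 − 0.65) = 0.4700/0.7000 = 0.6714
Terminal stock prices: S_uu = 154.9, S_ud = 74.59, S_dd = 35.91
Terminal payoffs (S − K): max(69.91, 0) = 69.91, max(-10.41, 0) = 0, max(-49.09, 0) = 0
Node u (S = 114.8): V_u = 1/1.12·[0.6714·69.9125 + 0.3286·0.0000] = 41.9118
Node d (S = 55.25): V_d = 1/1.12·[0.6714·0.0000 + 0.3286·0.0000] = 0.0000
Node 0 (S = 85): V_0 = 1/1.12·[0.6714·41.9118 + 0.3286·0.0000] = 25.1257

$25.13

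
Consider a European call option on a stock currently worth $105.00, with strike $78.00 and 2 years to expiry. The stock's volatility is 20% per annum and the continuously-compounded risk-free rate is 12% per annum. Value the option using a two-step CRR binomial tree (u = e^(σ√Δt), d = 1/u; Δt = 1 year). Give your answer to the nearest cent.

$43.97

CRR parameters: u = e^(σ√Δt) = e^(0.2·√1) = 1.2214, d = 1/u = 0.8187
Per-period rate: rΔt = 0.12·1 = 0.12, so R = e^0.12 = 1.1275
Risk-neutral probability p = (e^0.12 − 0.8187)/(1.2214 − 0.8187) = 0.3088/0.4027 = 0.7668
Terminal stock prices: S_uu = 156.6, S_ud = 105, S_dd = 70.38
Terminal payoffs (S − K): max(78.64, 0) = 78.64, max(27, 0) = 27, max(-7.616, 0) = 0
Node u (S = 128.2): V_u = e^(−0.12)·[0.7668·78.6416 + 0.2332·27.0000] = 59.0675
Node d (S = 85.97): V_d = e^(−0.12)·[0.7668·27.0000 + 0.2332·0.0000] = 18.3623
Node 0 (S = 105): V_0 = e^(−0.12)·[0.7668·59.0675 + 0.2332·18.3623] = 43.9689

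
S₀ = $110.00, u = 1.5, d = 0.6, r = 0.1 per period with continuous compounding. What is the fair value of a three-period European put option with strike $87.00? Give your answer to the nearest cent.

$10.58

Risk-neutral probability p = (e^0.1 − 0.6)/(1.5 − 0.6) = 0.5052/0.9000 = 0.5613
Terminal stock prices: S_uuu = 371.2, S_uud = 148.5, S_udd = 59.4, S_ddd = 23.76
Terminal payoffs (K − S): max(-284.2, 0) = 0, max(-61.5, 0) = 0, max(27.6, 0) = 27.6, max(63.24, 0) = 63.24
Node uu (S = 247.5): V_uu = e^(−0.1)·[0.5613·0.0000 + 0.4387·0.0000] = 0.0000
Node ud (S = 99): V_ud = e^(−0.1)·[0.5613·0.0000 + 0.4387·27.6000] = 10.9559
Node dd (S = 39.6): V_dd = e^(−0.1)·[0.5613·27.6000 + 0.4387·63.2400] = 39.1209
Node u (S = 165): V_u = e^(−0.1)·[0.5613·0.0000 + 0.4387·10.9559] = 4.3489
Node d (S = 66): V_d = e^(−0.1)·[0.5613·10.9559 + 0.4387·39.1209] = 21.0934
Node 0 (S = 110): V_0 = e^(−0.1)·[0.5613·4.3489 + 0.4387·21.0934] = 10.5818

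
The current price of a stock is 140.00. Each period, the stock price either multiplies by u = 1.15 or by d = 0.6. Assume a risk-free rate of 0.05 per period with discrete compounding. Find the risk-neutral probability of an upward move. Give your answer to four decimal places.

Risk-neutral probability p = (1 + 0.05 − 0.6)/(1.15 − 0.6) = 0.4500/0.5500 = 0.8182

p = 0.8182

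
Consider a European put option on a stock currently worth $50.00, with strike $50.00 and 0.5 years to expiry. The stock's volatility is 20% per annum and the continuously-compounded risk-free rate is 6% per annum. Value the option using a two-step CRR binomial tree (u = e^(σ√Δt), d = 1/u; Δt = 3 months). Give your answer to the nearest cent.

$1.78

CRR parameters: u = e^(σ√Δt) = e^(0.2·√0.25) = 1.1052, d = 1/u = 0.9048
Per-period rate: rΔt = 0.06·0.25 = 0.015, so R = e^0.015 = 1.0151
Risk-neutral probability p = (e^0.015 − 0.9048)/(1.1052 − 0.9048) = 0.1103/0.2003 = 0.5505
Terminal stock prices: S_uu = 61.07, S_ud = 50, S_dd = 40.94
Terminal payoffs (K − S): max(-11.07, 0) = 0, max(0, 0) = 0, max(9.063, 0) = 9.063
Node u (S = 55.26): V_u = e^(−0.015)·[0.5505·0.0000 + 0.4495·0.0000] = 0.0000
Node d (S = 45.24): V_d = e^(−0.015)·[0.5505·0.0000 + 0.4495·9.0635] = 4.0137
Node 0 (S = 50): V_0 = e^(−0.015)·[0.5505·0.0000 + 0.4495·4.0137] = 1.7775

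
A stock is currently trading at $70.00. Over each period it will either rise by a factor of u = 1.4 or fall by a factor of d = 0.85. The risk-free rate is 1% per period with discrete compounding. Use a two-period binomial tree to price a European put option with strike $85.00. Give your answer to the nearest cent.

$17.66

Risk-neutral probability p = (1 + 0.01 − 0.85)/(1.4 − 0.85) = 0.1600/0.5500 = 0.2909
Terminal stock prices: S_uu = 137.2, S_ud = 83.3, S_dd = 50.57
Terminal payoffs (K − S): max(-52.2, 0) = 0, max(1.7, 0) = 1.7, max(34.43, 0) = 34.43
Node u (S = 98): V_u = 1/1.01·[0.2909·0.0000 + 0.7091·1.7000] = 1.1935
Node d (S = 59.5): V_d = 1/1.01·[0.2909·1.7000 + 0.7091·34.4250] = 24.6584
Node 0 (S = 70): V_0 = 1/1.01·[0.2909·1.1935 + 0.7091·24.6584] = 17.6557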